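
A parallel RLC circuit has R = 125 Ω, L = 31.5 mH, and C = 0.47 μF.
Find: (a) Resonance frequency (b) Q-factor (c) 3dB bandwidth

Step 1 — Resonance: ω₀ = 1/√(LC) = 1/√(0.0315·4.7e-07) = 8219 rad/s.
Step 2 — f₀ = ω₀/(2π) = 1308 Hz.
Step 3 — Parallel Q: Q = R/(ω₀L) = 125/(8219·0.0315) = 0.4828.
Step 4 — Bandwidth: Δω = ω₀/Q = 1.702e+04 rad/s; BW = Δω/(2π) = 2709 Hz.

(a) f₀ = 1308 Hz  (b) Q = 0.4828  (c) BW = 2709 Hz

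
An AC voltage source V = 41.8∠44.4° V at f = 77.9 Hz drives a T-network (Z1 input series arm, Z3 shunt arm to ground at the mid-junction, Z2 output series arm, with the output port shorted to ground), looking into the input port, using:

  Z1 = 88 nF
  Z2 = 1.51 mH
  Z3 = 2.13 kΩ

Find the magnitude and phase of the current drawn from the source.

Step 1 — Angular frequency: ω = 2π·f = 2π·77.9 = 489.5 rad/s.
Step 2 — Component impedances:
  Z1: Z = 1/(jωC) = -j/(ω·C) = 0 - j2.322e+04 Ω
  Z2: Z = jωL = j·489.5·0.00151 = 0 + j0.7391 Ω
  Z3: Z = R = 2130 Ω
Step 3 — With the output port shorted to ground, the output series arm Z2 runs from the junction to ground; the shunt arm Z3 also runs from the junction to ground. They appear in parallel: Z3 || Z2 = 0.0002565 + j0.7391 Ω.
Step 4 — Series with input arm Z1: Z_in = Z1 + (Z3 || Z2) = 0.0002565 - j2.322e+04 Ω = 2.322e+04∠-90.0° Ω.
Step 5 — Source phasor: V = 41.8∠44.4° V = 29.86 + j29.25 V.
Step 6 — Ohm's law: I = V / Z_total = (29.86 + j29.25) / (0.0002565 - j2.322e+04) = -0.00126 + j0.001286 A.
Step 7 — Convert to polar: |I| = 0.0018 A, ∠I = 134.4°.

I = 0.0018∠134.4° A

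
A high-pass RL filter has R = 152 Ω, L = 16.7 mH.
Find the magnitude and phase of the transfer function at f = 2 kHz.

Step 1 — Angular frequency: ω = 2π·2000 = 1.257e+04 rad/s.
Step 2 — Transfer function: H(jω) = jωL/(R + jωL).
Step 3 — Numerator jωL = j·209.9; denominator R + jωL = 152 + j209.9.
Step 4 — H = 0.6559 + j0.4751.
Step 5 — Magnitude: |H| = 0.8099 (-1.8 dB); phase: φ = 35.9°.

|H| = 0.8099 (-1.8 dB), φ = 35.9°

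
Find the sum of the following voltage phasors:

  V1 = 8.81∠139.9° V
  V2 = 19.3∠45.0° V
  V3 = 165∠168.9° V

Step 1 — Convert each phasor to rectangular form:
  V1 = 8.81·(cos(139.9°) + j·sin(139.9°)) = -6.739 + j5.675 V
  V2 = 19.3·(cos(45.0°) + j·sin(45.0°)) = 13.65 + j13.65 V
  V3 = 165·(cos(168.9°) + j·sin(168.9°)) = -161.9 + j31.77 V
Step 2 — Sum components: V_total = -155 + j51.09 V.
Step 3 — Convert to polar: |V_total| = 163.2 V, ∠V_total = 161.8°.

V_total = 163.2∠161.8° V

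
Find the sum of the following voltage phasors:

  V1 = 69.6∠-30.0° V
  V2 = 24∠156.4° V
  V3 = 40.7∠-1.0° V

Step 1 — Convert each phasor to rectangular form:
  V1 = 69.6·(cos(-30.0°) + j·sin(-30.0°)) = 60.28 - j34.8 V
  V2 = 24·(cos(156.4°) + j·sin(156.4°)) = -21.99 + j9.608 V
  V3 = 40.7·(cos(-1.0°) + j·sin(-1.0°)) = 40.69 - j0.7103 V
Step 2 — Sum components: V_total = 78.98 - j25.9 V.
Step 3 — Convert to polar: |V_total| = 83.12 V, ∠V_total = -18.2°.

V_total = 83.12∠-18.2° V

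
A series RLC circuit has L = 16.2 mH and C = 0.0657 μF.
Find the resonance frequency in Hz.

Step 1 — Resonance condition Im(Z)=0 gives ω₀ = 1/√(LC).
Step 2 — ω₀ = 1/√(0.0162·6.57e-08) = 3.065e+04 rad/s.
Step 3 — f₀ = ω₀/(2π) = 4878 Hz.

f₀ = 4878 Hz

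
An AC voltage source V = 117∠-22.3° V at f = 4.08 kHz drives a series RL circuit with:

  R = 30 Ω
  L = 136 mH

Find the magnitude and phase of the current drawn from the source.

Step 1 — Angular frequency: ω = 2π·f = 2π·4080 = 2.564e+04 rad/s.
Step 2 — Component impedances:
  R: Z = R = 30 Ω
  L: Z = jωL = j·2.564e+04·0.136 = 0 + j3486 Ω
Step 3 — Series combination: Z_total = R + L = 30 + j3486 Ω = 3487∠89.5° Ω.
Step 4 — Source phasor: V = 117∠-22.3° V = 108.2 - j44.4 V.
Step 5 — Ohm's law: I = V / Z_total = (108.2 - j44.4) / (30 + j3486) = -0.01247 - j0.03116 A.
Step 6 — Convert to polar: |I| = 0.03356 A, ∠I = -111.8°.

I = 0.03356∠-111.8° A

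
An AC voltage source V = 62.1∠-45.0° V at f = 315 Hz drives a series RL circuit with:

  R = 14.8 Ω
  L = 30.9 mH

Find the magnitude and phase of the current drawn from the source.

Step 1 — Angular frequency: ω = 2π·f = 2π·315 = 1979 rad/s.
Step 2 — Component impedances:
  R: Z = R = 14.8 Ω
  L: Z = jωL = j·1979·0.0309 = 0 + j61.16 Ω
Step 3 — Series combination: Z_total = R + L = 14.8 + j61.16 Ω = 62.92∠76.4° Ω.
Step 4 — Source phasor: V = 62.1∠-45.0° V = 43.91 - j43.91 V.
Step 5 — Ohm's law: I = V / Z_total = (43.91 - j43.91) / (14.8 + j61.16) = -0.5141 - j0.8424 A.
Step 6 — Convert to polar: |I| = 0.9869 A, ∠I = -121.4°.

I = 0.9869∠-121.4° A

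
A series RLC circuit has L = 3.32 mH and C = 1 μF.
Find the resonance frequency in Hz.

Step 1 — Resonance condition Im(Z)=0 gives ω₀ = 1/√(LC).
Step 2 — ω₀ = 1/√(0.00332·1e-06) = 1.736e+04 rad/s.
Step 3 — f₀ = ω₀/(2π) = 2762 Hz.

f₀ = 2762 Hz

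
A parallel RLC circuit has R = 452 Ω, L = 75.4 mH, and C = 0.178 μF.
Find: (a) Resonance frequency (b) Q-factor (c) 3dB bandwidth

Step 1 — Resonance: ω₀ = 1/√(LC) = 1/√(0.0754·1.78e-07) = 8632 rad/s.
Step 2 — f₀ = ω₀/(2π) = 1374 Hz.
Step 3 — Parallel Q: Q = R/(ω₀L) = 452/(8632·0.0754) = 0.6945.
Step 4 — Bandwidth: Δω = ω₀/Q = 1.243e+04 rad/s; BW = Δω/(2π) = 1978 Hz.

(a) f₀ = 1374 Hz  (b) Q = 0.6945  (c) BW = 1978 Hz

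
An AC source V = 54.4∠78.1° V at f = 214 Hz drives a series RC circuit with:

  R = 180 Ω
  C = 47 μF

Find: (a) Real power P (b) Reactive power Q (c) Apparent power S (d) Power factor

Step 1 — Angular frequency: ω = 2π·f = 2π·214 = 1345 rad/s.
Step 2 — Component impedances:
  R: Z = R = 180 Ω
  C: Z = 1/(jωC) = -j/(ω·C) = 0 - j15.82 Ω
Step 3 — Series combination: Z_total = R + C = 180 - j15.82 Ω = 180.7∠-5.0° Ω.
Step 4 — Source phasor: V = 54.4∠78.1° V = 11.22 + j53.23 V.
Step 5 — Current: I = V / Z = 0.03604 + j0.2989 A = 0.3011∠83.1° A.
Step 6 — Complex power: S = V·I* = 16.31 - j1.434 VA.
Step 7 — Real power: P = Re(S) = 16.31 W.
Step 8 — Reactive power: Q = Im(S) = -1.434 VAR.
Step 9 — Apparent power: |S| = 16.38 VA.
Step 10 — Power factor: PF = P/|S| = 0.9962 (leading).

(a) P = 16.31 W  (b) Q = -1.434 VAR  (c) S = 16.38 VA  (d) PF = 0.9962 (leading)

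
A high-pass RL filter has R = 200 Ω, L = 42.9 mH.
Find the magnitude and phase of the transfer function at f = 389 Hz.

Step 1 — Angular frequency: ω = 2π·389 = 2444 rad/s.
Step 2 — Transfer function: H(jω) = jωL/(R + jωL).
Step 3 — Numerator jωL = j·104.9; denominator R + jωL = 200 + j104.9.
Step 4 — H = 0.2156 + j0.4112.
Step 5 — Magnitude: |H| = 0.4643 (-6.7 dB); phase: φ = 62.3°.

|H| = 0.4643 (-6.7 dB), φ = 62.3°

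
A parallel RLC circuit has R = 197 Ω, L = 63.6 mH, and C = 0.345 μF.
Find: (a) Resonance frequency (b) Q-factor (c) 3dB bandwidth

Step 1 — Resonance: ω₀ = 1/√(LC) = 1/√(0.0636·3.45e-07) = 6751 rad/s.
Step 2 — f₀ = ω₀/(2π) = 1074 Hz.
Step 3 — Parallel Q: Q = R/(ω₀L) = 197/(6751·0.0636) = 0.4588.
Step 4 — Bandwidth: Δω = ω₀/Q = 1.471e+04 rad/s; BW = Δω/(2π) = 2342 Hz.

(a) f₀ = 1074 Hz  (b) Q = 0.4588  (c) BW = 2342 Hz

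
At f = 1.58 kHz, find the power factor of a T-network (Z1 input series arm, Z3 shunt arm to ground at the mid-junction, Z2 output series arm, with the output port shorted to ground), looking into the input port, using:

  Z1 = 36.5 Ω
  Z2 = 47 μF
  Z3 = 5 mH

Step 1 — Angular frequency: ω = 2π·f = 2π·1580 = 9927 rad/s.
Step 2 — Component impedances:
  Z1: Z = R = 36.5 Ω
  Z2: Z = 1/(jωC) = -j/(ω·C) = 0 - j2.143 Ω
  Z3: Z = jωL = j·9927·0.005 = 0 + j49.64 Ω
Step 3 — With the output port shorted to ground, the output series arm Z2 runs from the junction to ground; the shunt arm Z3 also runs from the junction to ground. They appear in parallel: Z3 || Z2 = 0 - j2.24 Ω.
Step 4 — Series with input arm Z1: Z_in = Z1 + (Z3 || Z2) = 36.5 - j2.24 Ω = 36.57∠-3.5° Ω.
Step 5 — Power factor: PF = cos(φ) = Re(Z)/|Z| = 36.5/36.57 = 0.9981.
Step 6 — Type: Im(Z) = -2.24 ⇒ leading (phase φ = -3.5°).

PF = 0.9981 (leading, φ = -3.5°)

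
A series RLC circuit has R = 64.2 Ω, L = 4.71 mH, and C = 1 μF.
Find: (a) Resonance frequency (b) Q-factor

Step 1 — Resonance condition Im(Z)=0 gives ω₀ = 1/√(LC).
Step 2 — ω₀ = 1/√(0.00471·1e-06) = 1.457e+04 rad/s.
Step 3 — f₀ = ω₀/(2π) = 2319 Hz.
Step 4 — Series Q: Q = ω₀L/R = 1.457e+04·0.00471/64.2 = 1.069.

(a) f₀ = 2319 Hz  (b) Q = 1.069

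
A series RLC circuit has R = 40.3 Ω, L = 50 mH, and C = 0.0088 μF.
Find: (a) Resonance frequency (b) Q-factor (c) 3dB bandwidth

Step 1 — Resonance condition Im(Z)=0 gives ω₀ = 1/√(LC).
Step 2 — ω₀ = 1/√(0.05·8.8e-09) = 4.767e+04 rad/s.
Step 3 — f₀ = ω₀/(2π) = 7587 Hz.
Step 4 — Series Q: Q = ω₀L/R = 4.767e+04·0.05/40.3 = 59.15.
Step 5 — 3dB bandwidth: Δω = ω₀/Q = 806 rad/s; BW = Δω/(2π) = 128.3 Hz.

(a) f₀ = 7587 Hz  (b) Q = 59.15  (c) BW = 128.3 Hz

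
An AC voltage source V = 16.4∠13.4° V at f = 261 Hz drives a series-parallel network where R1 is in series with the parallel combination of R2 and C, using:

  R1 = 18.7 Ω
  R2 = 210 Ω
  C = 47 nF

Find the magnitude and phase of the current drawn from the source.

Step 1 — Angular frequency: ω = 2π·f = 2π·261 = 1640 rad/s.
Step 2 — Component impedances:
  R1: Z = R = 18.7 Ω
  R2: Z = R = 210 Ω
  C: Z = 1/(jωC) = -j/(ω·C) = 0 - j1.297e+04 Ω
Step 3 — Parallel branch: R2 || C = 1/(1/R2 + 1/C) = 209.9 - j3.398 Ω.
Step 4 — Series with R1: Z_total = R1 + (R2 || C) = 228.6 - j3.398 Ω = 228.7∠-0.9° Ω.
Step 5 — Source phasor: V = 16.4∠13.4° V = 15.95 + j3.801 V.
Step 6 — Ohm's law: I = V / Z_total = (15.95 + j3.801) / (228.6 - j3.398) = 0.06951 + j0.01766 A.
Step 7 — Convert to polar: |I| = 0.07172 A, ∠I = 14.3°.

I = 0.07172∠14.3° A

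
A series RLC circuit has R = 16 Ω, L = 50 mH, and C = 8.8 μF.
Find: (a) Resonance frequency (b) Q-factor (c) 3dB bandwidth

Step 1 — Resonance: ω₀ = 1/√(LC) = 1/√(0.05·8.8e-06) = 1508 rad/s.
Step 2 — f₀ = ω₀/(2π) = 239.9 Hz.
Step 3 — Series Q: Q = ω₀L/R = 1508·0.05/16 = 4.711.
Step 4 — Bandwidth: Δω = ω₀/Q = 320 rad/s; BW = Δω/(2π) = 50.93 Hz.

(a) f₀ = 239.9 Hz  (b) Q = 4.711  (c) BW = 50.93 Hz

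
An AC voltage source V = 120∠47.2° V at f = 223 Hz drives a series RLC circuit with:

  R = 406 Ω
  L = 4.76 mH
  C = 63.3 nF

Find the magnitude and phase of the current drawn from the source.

Step 1 — Angular frequency: ω = 2π·f = 2π·223 = 1401 rad/s.
Step 2 — Component impedances:
  R: Z = R = 406 Ω
  L: Z = jωL = j·1401·0.00476 = 0 + j6.669 Ω
  C: Z = 1/(jωC) = -j/(ω·C) = 0 - j1.127e+04 Ω
Step 3 — Series combination: Z_total = R + L + C = 406 - j1.127e+04 Ω = 1.128e+04∠-87.9° Ω.
Step 4 — Source phasor: V = 120∠47.2° V = 81.53 + j88.05 V.
Step 5 — Ohm's law: I = V / Z_total = (81.53 + j88.05) / (406 - j1.127e+04) = -0.007543 + j0.007507 A.
Step 6 — Convert to polar: |I| = 0.01064 A, ∠I = 135.1°.

I = 0.01064∠135.1° A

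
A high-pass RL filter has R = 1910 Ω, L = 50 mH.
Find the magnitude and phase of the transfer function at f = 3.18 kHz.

Step 1 — Angular frequency: ω = 2π·3180 = 1.998e+04 rad/s.
Step 2 — Transfer function: H(jω) = jωL/(R + jωL).
Step 3 — Numerator jωL = j·999; denominator R + jωL = 1910 + j999.
Step 4 — H = 0.2148 + j0.4107.
Step 5 — Magnitude: |H| = 0.4635 (-6.7 dB); phase: φ = 62.4°.

|H| = 0.4635 (-6.7 dB), φ = 62.4°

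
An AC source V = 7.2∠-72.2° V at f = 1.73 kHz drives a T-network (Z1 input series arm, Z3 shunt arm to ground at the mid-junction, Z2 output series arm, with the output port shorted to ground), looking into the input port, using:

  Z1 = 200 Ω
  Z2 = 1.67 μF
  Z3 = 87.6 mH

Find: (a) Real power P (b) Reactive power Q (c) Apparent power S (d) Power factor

Step 1 — Angular frequency: ω = 2π·f = 2π·1730 = 1.087e+04 rad/s.
Step 2 — Component impedances:
  Z1: Z = R = 200 Ω
  Z2: Z = 1/(jωC) = -j/(ω·C) = 0 - j55.09 Ω
  Z3: Z = jωL = j·1.087e+04·0.0876 = 0 + j952.2 Ω
Step 3 — With the output port shorted to ground, the output series arm Z2 runs from the junction to ground; the shunt arm Z3 also runs from the junction to ground. They appear in parallel: Z3 || Z2 = 0 - j58.47 Ω.
Step 4 — Series with input arm Z1: Z_in = Z1 + (Z3 || Z2) = 200 - j58.47 Ω = 208.4∠-16.3° Ω.
Step 5 — Source phasor: V = 7.2∠-72.2° V = 2.201 - j6.855 V.
Step 6 — Current: I = V / Z = 0.01937 - j0.02861 A = 0.03455∠-55.9° A.
Step 7 — Complex power: S = V·I* = 0.2388 - j0.06981 VA.
Step 8 — Real power: P = Re(S) = 0.2388 W.
Step 9 — Reactive power: Q = Im(S) = -0.06981 VAR.
Step 10 — Apparent power: |S| = 0.2488 VA.
Step 11 — Power factor: PF = P/|S| = 0.9598 (leading).

(a) P = 0.2388 W  (b) Q = -0.06981 VAR  (c) S = 0.2488 VA  (d) PF = 0.9598 (leading)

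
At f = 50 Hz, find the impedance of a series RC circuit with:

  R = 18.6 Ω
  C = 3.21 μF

Step 1 — Angular frequency: ω = 2π·f = 2π·50 = 314.2 rad/s.
Step 2 — Component impedances:
  R: Z = R = 18.6 Ω
  C: Z = 1/(jωC) = -j/(ω·C) = 0 - j991.6 Ω
Step 3 — Series combination: Z_total = R + C = 18.6 - j991.6 Ω = 991.8∠-88.9° Ω.

Z = 18.6 - j991.6 Ω = 991.8∠-88.9° Ω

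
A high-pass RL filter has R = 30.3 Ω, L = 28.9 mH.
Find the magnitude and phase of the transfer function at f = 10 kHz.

Step 1 — Angular frequency: ω = 2π·1e+04 = 6.283e+04 rad/s.
Step 2 — Transfer function: H(jω) = jωL/(R + jωL).
Step 3 — Numerator jωL = j·1816; denominator R + jωL = 30.3 + j1816.
Step 4 — H = 0.9997 + j0.01668.
Step 5 — Magnitude: |H| = 0.9999 (-0.0 dB); phase: φ = 1.0°.

|H| = 0.9999 (-0.0 dB), φ = 1.0°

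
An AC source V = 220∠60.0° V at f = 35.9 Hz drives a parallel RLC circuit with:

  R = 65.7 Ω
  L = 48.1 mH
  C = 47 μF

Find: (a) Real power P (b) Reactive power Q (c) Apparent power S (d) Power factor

Step 1 — Angular frequency: ω = 2π·f = 2π·35.9 = 225.6 rad/s.
Step 2 — Component impedances:
  R: Z = R = 65.7 Ω
  L: Z = jωL = j·225.6·0.0481 = 0 + j10.85 Ω
  C: Z = 1/(jωC) = -j/(ω·C) = 0 - j94.33 Ω
Step 3 — Parallel combination: 1/Z_total = 1/R + 1/L + 1/C; Z_total = 2.211 + j11.85 Ω = 12.05∠79.4° Ω.
Step 4 — Source phasor: V = 220∠60.0° V = 110 + j190.5 V.
Step 5 — Current: I = V / Z = 17.21 - j6.072 A = 18.25∠-19.4° A.
Step 6 — Complex power: S = V·I* = 736.7 + j3948 VA.
Step 7 — Real power: P = Re(S) = 736.7 W.
Step 8 — Reactive power: Q = Im(S) = 3948 VAR.
Step 9 — Apparent power: |S| = 4016 VA.
Step 10 — Power factor: PF = P/|S| = 0.1834 (lagging).

(a) P = 736.7 W  (b) Q = 3948 VAR  (c) S = 4016 VA  (d) PF = 0.1834 (lagging)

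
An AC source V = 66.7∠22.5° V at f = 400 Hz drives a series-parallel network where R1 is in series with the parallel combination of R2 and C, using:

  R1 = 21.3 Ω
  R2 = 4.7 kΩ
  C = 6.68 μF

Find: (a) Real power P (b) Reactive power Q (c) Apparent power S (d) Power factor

Step 1 — Angular frequency: ω = 2π·f = 2π·400 = 2513 rad/s.
Step 2 — Component impedances:
  R1: Z = R = 21.3 Ω
  R2: Z = R = 4700 Ω
  C: Z = 1/(jωC) = -j/(ω·C) = 0 - j59.56 Ω
Step 3 — Parallel branch: R2 || C = 1/(1/R2 + 1/C) = 0.7547 - j59.55 Ω.
Step 4 — Series with R1: Z_total = R1 + (R2 || C) = 22.05 - j59.55 Ω = 63.51∠-69.7° Ω.
Step 5 — Source phasor: V = 66.7∠22.5° V = 61.62 + j25.52 V.
Step 6 — Current: I = V / Z = -0.03993 + j1.05 A = 1.05∠92.2° A.
Step 7 — Complex power: S = V·I* = 24.33 - j65.69 VA.
Step 8 — Real power: P = Re(S) = 24.33 W.
Step 9 — Reactive power: Q = Im(S) = -65.69 VAR.
Step 10 — Apparent power: |S| = 70.05 VA.
Step 11 — Power factor: PF = P/|S| = 0.3473 (leading).

(a) P = 24.33 W  (b) Q = -65.69 VAR  (c) S = 70.05 VA  (d) PF = 0.3473 (leading)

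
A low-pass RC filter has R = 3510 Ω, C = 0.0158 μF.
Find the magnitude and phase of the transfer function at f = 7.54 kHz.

Step 1 — Angular frequency: ω = 2π·7540 = 4.738e+04 rad/s.
Step 2 — Transfer function: H(jω) = 1/(1 + jωRC).
Step 3 — Denominator: 1 + jωRC = 1 + j·4.738e+04·3510·1.58e-08 = 1 + j2.627.
Step 4 — H = 0.1265 - j0.3325.
Step 5 — Magnitude: |H| = 0.3557 (-9.0 dB); phase: φ = -69.2°.

|H| = 0.3557 (-9.0 dB), φ = -69.2°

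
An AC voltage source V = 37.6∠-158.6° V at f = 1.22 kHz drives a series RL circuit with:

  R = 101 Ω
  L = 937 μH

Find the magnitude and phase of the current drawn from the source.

Step 1 — Angular frequency: ω = 2π·f = 2π·1220 = 7665 rad/s.
Step 2 — Component impedances:
  R: Z = R = 101 Ω
  L: Z = jωL = j·7665·0.000937 = 0 + j7.183 Ω
Step 3 — Series combination: Z_total = R + L = 101 + j7.183 Ω = 101.3∠4.1° Ω.
Step 4 — Source phasor: V = 37.6∠-158.6° V = -35.01 - j13.72 V.
Step 5 — Ohm's law: I = V / Z_total = (-35.01 - j13.72) / (101 + j7.183) = -0.3545 - j0.1106 A.
Step 6 — Convert to polar: |I| = 0.3713 A, ∠I = -162.7°.

I = 0.3713∠-162.7° A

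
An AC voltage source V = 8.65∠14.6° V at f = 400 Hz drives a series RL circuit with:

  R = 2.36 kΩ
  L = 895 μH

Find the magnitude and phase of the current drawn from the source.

Step 1 — Angular frequency: ω = 2π·f = 2π·400 = 2513 rad/s.
Step 2 — Component impedances:
  R: Z = R = 2360 Ω
  L: Z = jωL = j·2513·0.000895 = 0 + j2.249 Ω
Step 3 — Series combination: Z_total = R + L = 2360 + j2.249 Ω = 2360∠0.1° Ω.
Step 4 — Source phasor: V = 8.65∠14.6° V = 8.371 + j2.18 V.
Step 5 — Ohm's law: I = V / Z_total = (8.371 + j2.18) / (2360 + j2.249) = 0.003548 + j0.0009205 A.
Step 6 — Convert to polar: |I| = 0.003665 A, ∠I = 14.5°.

I = 0.003665∠14.5° A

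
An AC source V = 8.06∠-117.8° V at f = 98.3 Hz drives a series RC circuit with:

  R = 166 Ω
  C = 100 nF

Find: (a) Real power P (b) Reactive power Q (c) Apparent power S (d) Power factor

Step 1 — Angular frequency: ω = 2π·f = 2π·98.3 = 617.6 rad/s.
Step 2 — Component impedances:
  R: Z = R = 166 Ω
  C: Z = 1/(jωC) = -j/(ω·C) = 0 - j1.619e+04 Ω
Step 3 — Series combination: Z_total = R + C = 166 - j1.619e+04 Ω = 1.619e+04∠-89.4° Ω.
Step 4 — Source phasor: V = 8.06∠-117.8° V = -3.759 - j7.13 V.
Step 5 — Current: I = V / Z = 0.0004379 - j0.0002367 A = 0.0004978∠-28.4° A.
Step 6 — Complex power: S = V·I* = 4.113e-05 - j0.004012 VA.
Step 7 — Real power: P = Re(S) = 4.113e-05 W.
Step 8 — Reactive power: Q = Im(S) = -0.004012 VAR.
Step 9 — Apparent power: |S| = 0.004012 VA.
Step 10 — Power factor: PF = P/|S| = 0.01025 (leading).

(a) P = 4.113e-05 W  (b) Q = -0.004012 VAR  (c) S = 0.004012 VA  (d) PF = 0.01025 (leading)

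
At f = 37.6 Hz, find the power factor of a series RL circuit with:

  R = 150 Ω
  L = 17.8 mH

Step 1 — Angular frequency: ω = 2π·f = 2π·37.6 = 236.2 rad/s.
Step 2 — Component impedances:
  R: Z = R = 150 Ω
  L: Z = jωL = j·236.2·0.0178 = 0 + j4.205 Ω
Step 3 — Series combination: Z_total = R + L = 150 + j4.205 Ω = 150.1∠1.6° Ω.
Step 4 — Power factor: PF = cos(φ) = Re(Z)/|Z| = 150/150.06 = 0.9996.
Step 5 — Type: Im(Z) = 4.205 ⇒ lagging (phase φ = 1.6°).

PF = 0.9996 (lagging, φ = 1.6°)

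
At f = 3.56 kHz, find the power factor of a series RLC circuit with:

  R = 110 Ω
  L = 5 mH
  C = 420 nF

Step 1 — Angular frequency: ω = 2π·f = 2π·3560 = 2.237e+04 rad/s.
Step 2 — Component impedances:
  R: Z = R = 110 Ω
  L: Z = jωL = j·2.237e+04·0.005 = 0 + j111.8 Ω
  C: Z = 1/(jωC) = -j/(ω·C) = 0 - j106.4 Ω
Step 3 — Series combination: Z_total = R + L + C = 110 + j5.397 Ω = 110.1∠2.8° Ω.
Step 4 — Power factor: PF = cos(φ) = Re(Z)/|Z| = 110/110.13 = 0.9988.
Step 5 — Type: Im(Z) = 5.397 ⇒ lagging (phase φ = 2.8°).

PF = 0.9988 (lagging, φ = 2.8°)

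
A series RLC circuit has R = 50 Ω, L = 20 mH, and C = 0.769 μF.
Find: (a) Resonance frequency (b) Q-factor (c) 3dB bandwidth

Step 1 — Resonance condition Im(Z)=0 gives ω₀ = 1/√(LC).
Step 2 — ω₀ = 1/√(0.02·7.69e-07) = 8063 rad/s.
Step 3 — f₀ = ω₀/(2π) = 1283 Hz.
Step 4 — Series Q: Q = ω₀L/R = 8063·0.02/50 = 3.225.
Step 5 — 3dB bandwidth: Δω = ω₀/Q = 2500 rad/s; BW = Δω/(2π) = 397.9 Hz.

(a) f₀ = 1283 Hz  (b) Q = 3.225  (c) BW = 397.9 Hz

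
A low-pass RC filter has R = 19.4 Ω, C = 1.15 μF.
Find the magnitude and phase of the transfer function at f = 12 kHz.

Step 1 — Angular frequency: ω = 2π·1.2e+04 = 7.54e+04 rad/s.
Step 2 — Transfer function: H(jω) = 1/(1 + jωRC).
Step 3 — Denominator: 1 + jωRC = 1 + j·7.54e+04·19.4·1.15e-06 = 1 + j1.682.
Step 4 — H = 0.2611 - j0.4392.
Step 5 — Magnitude: |H| = 0.511 (-5.8 dB); phase: φ = -59.3°.

|H| = 0.511 (-5.8 dB), φ = -59.3°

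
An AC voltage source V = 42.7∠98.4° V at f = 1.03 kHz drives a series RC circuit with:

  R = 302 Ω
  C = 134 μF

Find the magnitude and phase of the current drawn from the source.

Step 1 — Angular frequency: ω = 2π·f = 2π·1030 = 6472 rad/s.
Step 2 — Component impedances:
  R: Z = R = 302 Ω
  C: Z = 1/(jωC) = -j/(ω·C) = 0 - j1.153 Ω
Step 3 — Series combination: Z_total = R + C = 302 - j1.153 Ω = 302∠-0.2° Ω.
Step 4 — Source phasor: V = 42.7∠98.4° V = -6.238 + j42.24 V.
Step 5 — Ohm's law: I = V / Z_total = (-6.238 + j42.24) / (302 - j1.153) = -0.02119 + j0.1398 A.
Step 6 — Convert to polar: |I| = 0.1414 A, ∠I = 98.6°.

I = 0.1414∠98.6° A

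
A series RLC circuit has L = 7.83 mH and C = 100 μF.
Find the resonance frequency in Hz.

Step 1 — Resonance condition Im(Z)=0 gives ω₀ = 1/√(LC).
Step 2 — ω₀ = 1/√(0.00783·0.0001) = 1130 rad/s.
Step 3 — f₀ = ω₀/(2π) = 179.9 Hz.

f₀ = 179.9 Hz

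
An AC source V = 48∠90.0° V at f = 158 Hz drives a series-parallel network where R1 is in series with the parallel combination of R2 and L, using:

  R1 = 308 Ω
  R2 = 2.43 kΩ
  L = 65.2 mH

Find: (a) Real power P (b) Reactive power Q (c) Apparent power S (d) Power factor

Step 1 — Angular frequency: ω = 2π·f = 2π·158 = 992.7 rad/s.
Step 2 — Component impedances:
  R1: Z = R = 308 Ω
  R2: Z = R = 2430 Ω
  L: Z = jωL = j·992.7·0.0652 = 0 + j64.73 Ω
Step 3 — Parallel branch: R2 || L = 1/(1/R2 + 1/L) = 1.723 + j64.68 Ω.
Step 4 — Series with R1: Z_total = R1 + (R2 || L) = 309.7 + j64.68 Ω = 316.4∠11.8° Ω.
Step 5 — Source phasor: V = 48∠90.0° V = 0 + j48 V.
Step 6 — Current: I = V / Z = 0.03101 + j0.1485 A = 0.1517∠78.2° A.
Step 7 — Complex power: S = V·I* = 7.128 + j1.489 VA.
Step 8 — Real power: P = Re(S) = 7.128 W.
Step 9 — Reactive power: Q = Im(S) = 1.489 VAR.
Step 10 — Apparent power: |S| = 7.282 VA.
Step 11 — Power factor: PF = P/|S| = 0.9789 (lagging).

(a) P = 7.128 W  (b) Q = 1.489 VAR  (c) S = 7.282 VA  (d) PF = 0.9789 (lagging)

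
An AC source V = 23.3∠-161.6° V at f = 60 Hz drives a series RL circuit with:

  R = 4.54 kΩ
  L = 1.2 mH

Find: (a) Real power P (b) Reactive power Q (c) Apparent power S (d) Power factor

Step 1 — Angular frequency: ω = 2π·f = 2π·60 = 377 rad/s.
Step 2 — Component impedances:
  R: Z = R = 4540 Ω
  L: Z = jωL = j·377·0.0012 = 0 + j0.4524 Ω
Step 3 — Series combination: Z_total = R + L = 4540 + j0.4524 Ω = 4540∠0.0° Ω.
Step 4 — Source phasor: V = 23.3∠-161.6° V = -22.11 - j7.355 V.
Step 5 — Current: I = V / Z = -0.00487 - j0.001619 A = 0.005132∠-161.6° A.
Step 6 — Complex power: S = V·I* = 0.1196 + j1.192e-05 VA.
Step 7 — Real power: P = Re(S) = 0.1196 W.
Step 8 — Reactive power: Q = Im(S) = 1.192e-05 VAR.
Step 9 — Apparent power: |S| = 0.1196 VA.
Step 10 — Power factor: PF = P/|S| = 1 (lagging).

(a) P = 0.1196 W  (b) Q = 1.192e-05 VAR  (c) S = 0.1196 VA  (d) PF = 1 (lagging)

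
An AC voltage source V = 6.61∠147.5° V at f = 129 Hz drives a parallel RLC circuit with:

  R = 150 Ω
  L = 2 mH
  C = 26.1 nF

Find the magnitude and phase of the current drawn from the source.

Step 1 — Angular frequency: ω = 2π·f = 2π·129 = 810.5 rad/s.
Step 2 — Component impedances:
  R: Z = R = 150 Ω
  L: Z = jωL = j·810.5·0.002 = 0 + j1.621 Ω
  C: Z = 1/(jωC) = -j/(ω·C) = 0 - j4.727e+04 Ω
Step 3 — Parallel combination: 1/Z_total = 1/R + 1/L + 1/C; Z_total = 0.01752 + j1.621 Ω = 1.621∠89.4° Ω.
Step 4 — Source phasor: V = 6.61∠147.5° V = -5.575 + j3.552 V.
Step 5 — Ohm's law: I = V / Z_total = (-5.575 + j3.552) / (0.01752 + j1.621) = 2.154 + j3.463 A.
Step 6 — Convert to polar: |I| = 4.078 A, ∠I = 58.1°.

I = 4.078∠58.1° A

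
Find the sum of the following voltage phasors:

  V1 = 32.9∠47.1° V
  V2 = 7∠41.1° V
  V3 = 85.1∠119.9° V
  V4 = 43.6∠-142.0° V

Step 1 — Convert each phasor to rectangular form:
  V1 = 32.9·(cos(47.1°) + j·sin(47.1°)) = 22.4 + j24.1 V
  V2 = 7·(cos(41.1°) + j·sin(41.1°)) = 5.275 + j4.602 V
  V3 = 85.1·(cos(119.9°) + j·sin(119.9°)) = -42.42 + j73.77 V
  V4 = 43.6·(cos(-142.0°) + j·sin(-142.0°)) = -34.36 - j26.84 V
Step 2 — Sum components: V_total = -49.11 + j75.63 V.
Step 3 — Convert to polar: |V_total| = 90.18 V, ∠V_total = 123.0°.

V_total = 90.18∠123.0° V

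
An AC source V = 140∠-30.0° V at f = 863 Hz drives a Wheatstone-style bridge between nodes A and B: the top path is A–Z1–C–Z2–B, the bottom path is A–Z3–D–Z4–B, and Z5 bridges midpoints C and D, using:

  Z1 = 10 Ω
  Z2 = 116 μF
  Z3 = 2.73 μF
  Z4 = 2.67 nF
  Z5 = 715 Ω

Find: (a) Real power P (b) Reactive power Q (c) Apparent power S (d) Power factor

Step 1 — Angular frequency: ω = 2π·f = 2π·863 = 5422 rad/s.
Step 2 — Component impedances:
  Z1: Z = R = 10 Ω
  Z2: Z = 1/(jωC) = -j/(ω·C) = 0 - j1.59 Ω
  Z3: Z = 1/(jωC) = -j/(ω·C) = 0 - j67.55 Ω
  Z4: Z = 1/(jωC) = -j/(ω·C) = 0 - j6.907e+04 Ω
  Z5: Z = R = 715 Ω
Step 3 — Bridge requires nodal analysis (the Z5 bridge couples midpoints C and D, so the two paths cannot be reduced to a simple series/parallel combination). Setting node B to ground and injecting 1 A at node A, the 3-node admittance system at A, C, D solves to V_A = Z_AB = 9.863 - j1.604 Ω = 9.993∠-9.2° Ω.
Step 4 — Source phasor: V = 140∠-30.0° V = 121.2 - j70 V.
Step 5 — Current: I = V / Z = 13.1 - j4.967 A = 14.01∠-20.8° A.
Step 6 — Complex power: S = V·I* = 1936 - j314.8 VA.
Step 7 — Real power: P = Re(S) = 1936 W.
Step 8 — Reactive power: Q = Im(S) = -314.8 VAR.
Step 9 — Apparent power: |S| = 1961 VA.
Step 10 — Power factor: PF = P/|S| = 0.987 (leading).

(a) P = 1936 W  (b) Q = -314.8 VAR  (c) S = 1961 VA  (d) PF = 0.987 (leading)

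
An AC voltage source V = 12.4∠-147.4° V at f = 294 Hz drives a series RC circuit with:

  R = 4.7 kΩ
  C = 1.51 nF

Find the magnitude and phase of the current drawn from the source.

Step 1 — Angular frequency: ω = 2π·f = 2π·294 = 1847 rad/s.
Step 2 — Component impedances:
  R: Z = R = 4700 Ω
  C: Z = 1/(jωC) = -j/(ω·C) = 0 - j3.585e+05 Ω
Step 3 — Series combination: Z_total = R + C = 4700 - j3.585e+05 Ω = 3.585e+05∠-89.2° Ω.
Step 4 — Source phasor: V = 12.4∠-147.4° V = -10.45 - j6.681 V.
Step 5 — Ohm's law: I = V / Z_total = (-10.45 - j6.681) / (4700 - j3.585e+05) = 1.825e-05 - j2.938e-05 A.
Step 6 — Convert to polar: |I| = 3.459e-05 A, ∠I = -58.2°.

I = 3.459e-05∠-58.2° A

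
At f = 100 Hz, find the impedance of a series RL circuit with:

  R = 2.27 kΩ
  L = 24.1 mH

Step 1 — Angular frequency: ω = 2π·f = 2π·100 = 628.3 rad/s.
Step 2 — Component impedances:
  R: Z = R = 2270 Ω
  L: Z = jωL = j·628.3·0.0241 = 0 + j15.14 Ω
Step 3 — Series combination: Z_total = R + L = 2270 + j15.14 Ω = 2270∠0.4° Ω.

Z = 2270 + j15.14 Ω = 2270∠0.4° Ω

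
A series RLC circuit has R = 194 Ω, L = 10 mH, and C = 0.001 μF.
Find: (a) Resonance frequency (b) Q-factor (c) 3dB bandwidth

Step 1 — Resonance condition Im(Z)=0 gives ω₀ = 1/√(LC).
Step 2 — ω₀ = 1/√(0.01·1e-09) = 3.162e+05 rad/s.
Step 3 — f₀ = ω₀/(2π) = 5.033e+04 Hz.
Step 4 — Series Q: Q = ω₀L/R = 3.162e+05·0.01/194 = 16.3.
Step 5 — 3dB bandwidth: Δω = ω₀/Q = 1.94e+04 rad/s; BW = Δω/(2π) = 3088 Hz.

(a) f₀ = 5.033e+04 Hz  (b) Q = 16.3  (c) BW = 3088 Hz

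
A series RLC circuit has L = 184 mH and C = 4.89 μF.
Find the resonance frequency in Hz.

Step 1 — Resonance condition Im(Z)=0 gives ω₀ = 1/√(LC).
Step 2 — ω₀ = 1/√(0.184·4.89e-06) = 1054 rad/s.
Step 3 — f₀ = ω₀/(2π) = 167.8 Hz.

f₀ = 167.8 Hz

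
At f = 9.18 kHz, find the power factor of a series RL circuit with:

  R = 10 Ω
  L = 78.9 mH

Step 1 — Angular frequency: ω = 2π·f = 2π·9180 = 5.768e+04 rad/s.
Step 2 — Component impedances:
  R: Z = R = 10 Ω
  L: Z = jωL = j·5.768e+04·0.0789 = 0 + j4551 Ω
Step 3 — Series combination: Z_total = R + L = 10 + j4551 Ω = 4551∠89.9° Ω.
Step 4 — Power factor: PF = cos(φ) = Re(Z)/|Z| = 10/4551 = 0.002197.
Step 5 — Type: Im(Z) = 4551 ⇒ lagging (phase φ = 89.9°).

PF = 0.002197 (lagging, φ = 89.9°)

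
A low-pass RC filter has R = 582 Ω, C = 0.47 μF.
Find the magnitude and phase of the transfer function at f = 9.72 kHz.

Step 1 — Angular frequency: ω = 2π·9720 = 6.107e+04 rad/s.
Step 2 — Transfer function: H(jω) = 1/(1 + jωRC).
Step 3 — Denominator: 1 + jωRC = 1 + j·6.107e+04·582·4.7e-07 = 1 + j16.71.
Step 4 — H = 0.00357 - j0.05965.
Step 5 — Magnitude: |H| = 0.05975 (-24.5 dB); phase: φ = -86.6°.

|H| = 0.05975 (-24.5 dB), φ = -86.6°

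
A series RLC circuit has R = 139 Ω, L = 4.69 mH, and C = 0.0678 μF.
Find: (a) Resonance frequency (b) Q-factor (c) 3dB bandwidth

Step 1 — Resonance: ω₀ = 1/√(LC) = 1/√(0.00469·6.78e-08) = 5.608e+04 rad/s.
Step 2 — f₀ = ω₀/(2π) = 8925 Hz.
Step 3 — Series Q: Q = ω₀L/R = 5.608e+04·0.00469/139 = 1.892.
Step 4 — Bandwidth: Δω = ω₀/Q = 2.964e+04 rad/s; BW = Δω/(2π) = 4717 Hz.

(a) f₀ = 8925 Hz  (b) Q = 1.892  (c) BW = 4717 Hz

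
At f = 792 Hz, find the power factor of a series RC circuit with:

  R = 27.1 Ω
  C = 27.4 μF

Step 1 — Angular frequency: ω = 2π·f = 2π·792 = 4976 rad/s.
Step 2 — Component impedances:
  R: Z = R = 27.1 Ω
  C: Z = 1/(jωC) = -j/(ω·C) = 0 - j7.334 Ω
Step 3 — Series combination: Z_total = R + C = 27.1 - j7.334 Ω = 28.07∠-15.1° Ω.
Step 4 — Power factor: PF = cos(φ) = Re(Z)/|Z| = 27.1/28.075 = 0.9653.
Step 5 — Type: Im(Z) = -7.334 ⇒ leading (phase φ = -15.1°).

PF = 0.9653 (leading, φ = -15.1°)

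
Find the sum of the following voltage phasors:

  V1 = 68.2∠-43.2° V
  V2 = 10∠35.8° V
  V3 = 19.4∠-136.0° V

Step 1 — Convert each phasor to rectangular form:
  V1 = 68.2·(cos(-43.2°) + j·sin(-43.2°)) = 49.72 - j46.69 V
  V2 = 10·(cos(35.8°) + j·sin(35.8°)) = 8.111 + j5.85 V
  V3 = 19.4·(cos(-136.0°) + j·sin(-136.0°)) = -13.96 - j13.48 V
Step 2 — Sum components: V_total = 43.87 - j54.31 V.
Step 3 — Convert to polar: |V_total| = 69.82 V, ∠V_total = -51.1°.

V_total = 69.82∠-51.1° V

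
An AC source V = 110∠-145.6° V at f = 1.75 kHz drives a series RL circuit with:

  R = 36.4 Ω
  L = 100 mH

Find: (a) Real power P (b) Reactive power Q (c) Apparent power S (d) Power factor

Step 1 — Angular frequency: ω = 2π·f = 2π·1750 = 1.1e+04 rad/s.
Step 2 — Component impedances:
  R: Z = R = 36.4 Ω
  L: Z = jωL = j·1.1e+04·0.1 = 0 + j1100 Ω
Step 3 — Series combination: Z_total = R + L = 36.4 + j1100 Ω = 1100∠88.1° Ω.
Step 4 — Source phasor: V = 110∠-145.6° V = -90.76 - j62.15 V.
Step 5 — Current: I = V / Z = -0.05919 + j0.08059 A = 0.09999∠126.3° A.
Step 6 — Complex power: S = V·I* = 0.3639 + j10.99 VA.
Step 7 — Real power: P = Re(S) = 0.3639 W.
Step 8 — Reactive power: Q = Im(S) = 10.99 VAR.
Step 9 — Apparent power: |S| = 11 VA.
Step 10 — Power factor: PF = P/|S| = 0.03309 (lagging).

(a) P = 0.3639 W  (b) Q = 10.99 VAR  (c) S = 11 VA  (d) PF = 0.03309 (lagging)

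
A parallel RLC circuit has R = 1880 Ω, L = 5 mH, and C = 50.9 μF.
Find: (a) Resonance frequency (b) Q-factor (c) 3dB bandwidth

Step 1 — Resonance: ω₀ = 1/√(LC) = 1/√(0.005·5.09e-05) = 1982 rad/s.
Step 2 — f₀ = ω₀/(2π) = 315.5 Hz.
Step 3 — Parallel Q: Q = R/(ω₀L) = 1880/(1982·0.005) = 189.7.
Step 4 — Bandwidth: Δω = ω₀/Q = 10.45 rad/s; BW = Δω/(2π) = 1.663 Hz.

(a) f₀ = 315.5 Hz  (b) Q = 189.7  (c) BW = 1.663 Hz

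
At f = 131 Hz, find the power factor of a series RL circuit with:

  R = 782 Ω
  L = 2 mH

Step 1 — Angular frequency: ω = 2π·f = 2π·131 = 823.1 rad/s.
Step 2 — Component impedances:
  R: Z = R = 782 Ω
  L: Z = jωL = j·823.1·0.002 = 0 + j1.646 Ω
Step 3 — Series combination: Z_total = R + L = 782 + j1.646 Ω = 782∠0.1° Ω.
Step 4 — Power factor: PF = cos(φ) = Re(Z)/|Z| = 782/782 = 1.
Step 5 — Type: Im(Z) = 1.646 ⇒ lagging (phase φ = 0.1°).

PF = 1 (lagging, φ = 0.1°)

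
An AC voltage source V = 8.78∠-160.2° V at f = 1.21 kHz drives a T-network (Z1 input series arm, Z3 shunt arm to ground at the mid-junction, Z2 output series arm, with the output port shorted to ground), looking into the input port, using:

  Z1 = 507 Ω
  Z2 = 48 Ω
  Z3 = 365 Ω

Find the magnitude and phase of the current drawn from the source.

Step 1 — Angular frequency: ω = 2π·f = 2π·1210 = 7603 rad/s.
Step 2 — Component impedances:
  Z1: Z = R = 507 Ω
  Z2: Z = R = 48 Ω
  Z3: Z = R = 365 Ω
Step 3 — With the output port shorted to ground, the output series arm Z2 runs from the junction to ground; the shunt arm Z3 also runs from the junction to ground. They appear in parallel: Z3 || Z2 = 42.42 Ω.
Step 4 — Series with input arm Z1: Z_in = Z1 + (Z3 || Z2) = 549.4 Ω = 549.4∠0.0° Ω.
Step 5 — Source phasor: V = 8.78∠-160.2° V = -8.261 - j2.974 V.
Step 6 — Ohm's law: I = V / Z_total = (-8.261 - j2.974) / (549.4) = -0.01504 - j0.005413 A.
Step 7 — Convert to polar: |I| = 0.01598 A, ∠I = -160.2°.

I = 0.01598∠-160.2° A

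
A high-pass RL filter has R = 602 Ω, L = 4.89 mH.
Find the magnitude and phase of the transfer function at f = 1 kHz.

Step 1 — Angular frequency: ω = 2π·1000 = 6283 rad/s.
Step 2 — Transfer function: H(jω) = jωL/(R + jωL).
Step 3 — Numerator jωL = j·30.72; denominator R + jωL = 602 + j30.72.
Step 4 — H = 0.002598 + j0.05091.
Step 5 — Magnitude: |H| = 0.05097 (-25.9 dB); phase: φ = 87.1°.

|H| = 0.05097 (-25.9 dB), φ = 87.1°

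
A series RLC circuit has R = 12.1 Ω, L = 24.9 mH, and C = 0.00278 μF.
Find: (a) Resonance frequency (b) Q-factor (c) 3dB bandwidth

Step 1 — Resonance: ω₀ = 1/√(LC) = 1/√(0.0249·2.78e-09) = 1.202e+05 rad/s.
Step 2 — f₀ = ω₀/(2π) = 1.913e+04 Hz.
Step 3 — Series Q: Q = ω₀L/R = 1.202e+05·0.0249/12.1 = 247.3.
Step 4 — Bandwidth: Δω = ω₀/Q = 485.9 rad/s; BW = Δω/(2π) = 77.34 Hz.

(a) f₀ = 1.913e+04 Hz  (b) Q = 247.3  (c) BW = 77.34 Hz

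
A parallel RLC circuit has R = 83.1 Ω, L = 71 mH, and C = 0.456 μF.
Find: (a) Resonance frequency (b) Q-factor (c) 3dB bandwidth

Step 1 — Resonance: ω₀ = 1/√(LC) = 1/√(0.071·4.56e-07) = 5558 rad/s.
Step 2 — f₀ = ω₀/(2π) = 884.5 Hz.
Step 3 — Parallel Q: Q = R/(ω₀L) = 83.1/(5558·0.071) = 0.2106.
Step 4 — Bandwidth: Δω = ω₀/Q = 2.639e+04 rad/s; BW = Δω/(2π) = 4200 Hz.

(a) f₀ = 884.5 Hz  (b) Q = 0.2106  (c) BW = 4200 Hz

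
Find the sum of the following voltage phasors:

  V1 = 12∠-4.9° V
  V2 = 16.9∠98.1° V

Step 1 — Convert each phasor to rectangular form:
  V1 = 12·(cos(-4.9°) + j·sin(-4.9°)) = 11.96 - j1.025 V
  V2 = 16.9·(cos(98.1°) + j·sin(98.1°)) = -2.381 + j16.73 V
Step 2 — Sum components: V_total = 9.575 + j15.71 V.
Step 3 — Convert to polar: |V_total| = 18.39 V, ∠V_total = 58.6°.

V_total = 18.39∠58.6° V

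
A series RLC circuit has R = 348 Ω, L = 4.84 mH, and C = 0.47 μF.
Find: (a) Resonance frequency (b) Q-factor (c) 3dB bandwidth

Step 1 — Resonance condition Im(Z)=0 gives ω₀ = 1/√(LC).
Step 2 — ω₀ = 1/√(0.00484·4.7e-07) = 2.097e+04 rad/s.
Step 3 — f₀ = ω₀/(2π) = 3337 Hz.
Step 4 — Series Q: Q = ω₀L/R = 2.097e+04·0.00484/348 = 0.2916.
Step 5 — 3dB bandwidth: Δω = ω₀/Q = 7.19e+04 rad/s; BW = Δω/(2π) = 1.144e+04 Hz.

(a) f₀ = 3337 Hz  (b) Q = 0.2916  (c) BW = 1.144e+04 Hz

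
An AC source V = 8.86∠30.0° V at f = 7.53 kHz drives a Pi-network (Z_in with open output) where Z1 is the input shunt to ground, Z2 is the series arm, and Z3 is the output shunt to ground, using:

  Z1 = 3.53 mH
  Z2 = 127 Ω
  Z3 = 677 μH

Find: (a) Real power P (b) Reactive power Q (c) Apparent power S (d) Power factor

Step 1 — Angular frequency: ω = 2π·f = 2π·7530 = 4.731e+04 rad/s.
Step 2 — Component impedances:
  Z1: Z = jωL = j·4.731e+04·0.00353 = 0 + j167 Ω
  Z2: Z = R = 127 Ω
  Z3: Z = jωL = j·4.731e+04·0.000677 = 0 + j32.03 Ω
Step 3 — With open output, the series arm Z2 and the output shunt Z3 appear in series to ground: Z2 + Z3 = 127 + j32.03 Ω.
Step 4 — Parallel with input shunt Z1: Z_in = Z1 || (Z2 + Z3) = 63.54 + j67.42 Ω = 92.65∠46.7° Ω.
Step 5 — Source phasor: V = 8.86∠30.0° V = 7.673 + j4.43 V.
Step 6 — Current: I = V / Z = 0.0916 - j0.02747 A = 0.09563∠-16.7° A.
Step 7 — Complex power: S = V·I* = 0.5811 + j0.6166 VA.
Step 8 — Real power: P = Re(S) = 0.5811 W.
Step 9 — Reactive power: Q = Im(S) = 0.6166 VAR.
Step 10 — Apparent power: |S| = 0.8473 VA.
Step 11 — Power factor: PF = P/|S| = 0.6859 (lagging).

(a) P = 0.5811 W  (b) Q = 0.6166 VAR  (c) S = 0.8473 VA  (d) PF = 0.6859 (lagging)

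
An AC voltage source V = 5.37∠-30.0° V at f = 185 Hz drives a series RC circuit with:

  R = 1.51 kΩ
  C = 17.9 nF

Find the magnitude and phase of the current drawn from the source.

Step 1 — Angular frequency: ω = 2π·f = 2π·185 = 1162 rad/s.
Step 2 — Component impedances:
  R: Z = R = 1510 Ω
  C: Z = 1/(jωC) = -j/(ω·C) = 0 - j4.806e+04 Ω
Step 3 — Series combination: Z_total = R + C = 1510 - j4.806e+04 Ω = 4.808e+04∠-88.2° Ω.
Step 4 — Source phasor: V = 5.37∠-30.0° V = 4.651 - j2.685 V.
Step 5 — Ohm's law: I = V / Z_total = (4.651 - j2.685) / (1510 - j4.806e+04) = 5.885e-05 + j9.491e-05 A.
Step 6 — Convert to polar: |I| = 0.0001117 A, ∠I = 58.2°.

I = 0.0001117∠58.2° A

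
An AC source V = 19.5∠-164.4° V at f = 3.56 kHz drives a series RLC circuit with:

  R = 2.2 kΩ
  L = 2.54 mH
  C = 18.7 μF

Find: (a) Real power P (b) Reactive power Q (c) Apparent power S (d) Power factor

Step 1 — Angular frequency: ω = 2π·f = 2π·3560 = 2.237e+04 rad/s.
Step 2 — Component impedances:
  R: Z = R = 2200 Ω
  L: Z = jωL = j·2.237e+04·0.00254 = 0 + j56.82 Ω
  C: Z = 1/(jωC) = -j/(ω·C) = 0 - j2.391 Ω
Step 3 — Series combination: Z_total = R + L + C = 2200 + j54.42 Ω = 2201∠1.4° Ω.
Step 4 — Source phasor: V = 19.5∠-164.4° V = -18.78 - j5.244 V.
Step 5 — Current: I = V / Z = -0.008591 - j0.002171 A = 0.008861∠-165.8° A.
Step 6 — Complex power: S = V·I* = 0.1727 + j0.004273 VA.
Step 7 — Real power: P = Re(S) = 0.1727 W.
Step 8 — Reactive power: Q = Im(S) = 0.004273 VAR.
Step 9 — Apparent power: |S| = 0.1728 VA.
Step 10 — Power factor: PF = P/|S| = 0.9997 (lagging).

(a) P = 0.1727 W  (b) Q = 0.004273 VAR  (c) S = 0.1728 VA  (d) PF = 0.9997 (lagging)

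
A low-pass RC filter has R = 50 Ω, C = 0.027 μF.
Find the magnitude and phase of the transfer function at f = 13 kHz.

Step 1 — Angular frequency: ω = 2π·1.3e+04 = 8.168e+04 rad/s.
Step 2 — Transfer function: H(jω) = 1/(1 + jωRC).
Step 3 — Denominator: 1 + jωRC = 1 + j·8.168e+04·50·2.7e-08 = 1 + j0.1103.
Step 4 — H = 0.988 - j0.1089.
Step 5 — Magnitude: |H| = 0.994 (-0.1 dB); phase: φ = -6.3°.

|H| = 0.994 (-0.1 dB), φ = -6.3°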